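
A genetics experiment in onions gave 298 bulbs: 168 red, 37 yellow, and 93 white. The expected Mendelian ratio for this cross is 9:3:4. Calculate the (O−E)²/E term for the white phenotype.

4.594

Total ratio parts = 16. Expected numbers out of 298:
  red: 298 × 9/16 = 167.625
  yellow: 298 × 3/16 = 55.875
  white: 298 × 4/16 = 74.5
Contribution of white: (93 − 74.5)² / 74.5 = 4.5940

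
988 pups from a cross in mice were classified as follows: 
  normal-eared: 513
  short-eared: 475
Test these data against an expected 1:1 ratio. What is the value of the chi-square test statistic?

1.462

The 1:1 ratio has 2 parts, so with N = 988 the expected counts are:
  normal-eared: 988 × 1/2 = 494
  short-eared: 988 × 1/2 = 494
χ² = Σ (O − E)² / E
  normal-eared: (513 − 494)² / 494 = 0.7308
  short-eared: (475 − 494)² / 494 = 0.7308
χ² = 0.7308 + 0.7308 = 1.4616 ≈ 1.462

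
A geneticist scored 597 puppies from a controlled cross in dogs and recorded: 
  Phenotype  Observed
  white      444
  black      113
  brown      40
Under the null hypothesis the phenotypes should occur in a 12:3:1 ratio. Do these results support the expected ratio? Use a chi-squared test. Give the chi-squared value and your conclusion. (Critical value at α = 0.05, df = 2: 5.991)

0.235; consistent

The 12:3:1 ratio has 16 parts, so with N = 597 the expected counts are:
  white: 597 × 12/16 = 447.75
  black: 597 × 3/16 = 111.9375
  brown: 597 × 1/16 = 37.3125
χ² = Σ (O − E)² / E
  white: (444 − 447.75)² / 447.75 = 0.0314
  black: (113 − 111.9375)² / 111.9375 = 0.0101
  brown: (40 − 37.3125)² / 37.3125 = 0.1936
χ² = 0.0314 + 0.0101 + 0.1936 = 0.2351 ≈ 0.235
Degrees of freedom = 3 − 1 = 2; critical value at α = 0.05 is 5.991.
Since 0.235 < 5.991, we fail to reject the null hypothesis — the data are consistent with the 12:3:1 ratio.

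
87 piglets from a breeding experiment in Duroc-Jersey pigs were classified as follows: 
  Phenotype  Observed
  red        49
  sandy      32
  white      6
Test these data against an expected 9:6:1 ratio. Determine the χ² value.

Total ratio parts = 16. Expected numbers out of 87:
  red: 87 × 9/16 = 48.9375
  sandy: 87 × 6/16 = 32.625
  white: 87 × 1/16 = 5.4375
χ² = Σ (O − E)² / E
  red: (49 − 48.9375)² / 48.9375 = 0.0001
  sandy: (32 − 32.625)² / 32.625 = 0.0120
  white: (6 − 5.4375)² / 5.4375 = 0.0582
χ² = 0.0001 + 0.0120 + 0.0582 = 0.0703 ≈ 0.070

0.070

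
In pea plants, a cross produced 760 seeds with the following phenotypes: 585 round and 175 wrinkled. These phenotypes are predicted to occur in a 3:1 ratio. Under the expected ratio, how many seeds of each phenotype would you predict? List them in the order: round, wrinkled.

Total ratio parts = 4. Expected numbers out of 760:
  round: 760 × 3/4 = 570
  wrinkled: 760 × 1/4 = 190

570, 190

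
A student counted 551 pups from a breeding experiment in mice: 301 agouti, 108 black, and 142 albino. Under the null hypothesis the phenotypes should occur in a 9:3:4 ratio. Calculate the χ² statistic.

0.602

Under the 9:3:4 hypothesis (Σ ratio = 16, N = 551):
  agouti: 551 × 9/16 = 309.9375
  black: 551 × 3/16 = 103.3125
  albino: 551 × 4/16 = 137.75
χ² = Σ (O − E)² / E
  agouti: (301 − 309.9375)² / 309.9375 = 0.2577
  black: (108 − 103.3125)² / 103.3125 = 0.2127
  albino: (142 − 137.75)² / 137.75 = 0.1311
χ² = 0.2577 + 0.2127 + 0.1311 = 0.6015 ≈ 0.602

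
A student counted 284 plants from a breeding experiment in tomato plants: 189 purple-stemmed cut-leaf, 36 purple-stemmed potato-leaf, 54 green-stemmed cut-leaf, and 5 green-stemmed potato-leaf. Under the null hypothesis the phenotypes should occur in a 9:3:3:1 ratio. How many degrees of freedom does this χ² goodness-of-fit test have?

3

A goodness-of-fit test with 4 phenotype classes has df = 4 − 1 = 3.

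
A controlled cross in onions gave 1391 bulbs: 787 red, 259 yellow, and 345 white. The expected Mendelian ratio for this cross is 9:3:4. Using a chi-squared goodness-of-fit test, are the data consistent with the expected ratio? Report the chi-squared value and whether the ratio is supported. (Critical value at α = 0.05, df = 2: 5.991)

Under the 9:3:4 hypothesis (Σ ratio = 16, N = 1391):
  red: 1391 × 9/16 = 782.4375
  yellow: 1391 × 3/16 = 260.8125
  white: 1391 × 4/16 = 347.75
χ² = Σ (O − E)² / E
  red: (787 − 782.4375)² / 782.4375 = 0.0266
  yellow: (259 − 260.8125)² / 260.8125 = 0.0126
  white: (345 − 347.75)² / 347.75 = 0.0217
χ² = 0.0266 + 0.0126 + 0.0217 = 0.0609 ≈ 0.061
Degrees of freedom = 3 − 1 = 2; critical value at α = 0.05 is 5.991.
Since 0.061 < 5.991, we fail to reject the null hypothesis — the data are consistent with the 9:3:4 ratio.

0.061; consistent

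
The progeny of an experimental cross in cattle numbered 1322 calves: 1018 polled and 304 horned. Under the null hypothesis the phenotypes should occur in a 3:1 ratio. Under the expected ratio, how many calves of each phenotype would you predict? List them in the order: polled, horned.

Expected counts for N = 1322 under a 3:1 ratio (total parts = 4):
  polled: 1322 × 3/4 = 991.5
  horned: 1322 × 1/4 = 330.5

991.5, 330.5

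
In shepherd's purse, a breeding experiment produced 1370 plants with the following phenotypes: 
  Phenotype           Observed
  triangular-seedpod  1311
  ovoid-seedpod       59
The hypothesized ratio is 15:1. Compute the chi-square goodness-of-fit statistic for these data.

8.831

Expected counts for N = 1370 under a 15:1 ratio (total parts = 16):
  triangular-seedpod: 1370 × 15/16 = 1284.375
  ovoid-seedpod: 1370 × 1/16 = 85.625
χ² = Σ (O − E)² / E
  triangular-seedpod: (1311 − 1284.375)² / 1284.375 = 0.5519
  ovoid-seedpod: (59 − 85.625)² / 85.625 = 8.2790
χ² = 0.5519 + 8.2790 = 8.8309 ≈ 8.831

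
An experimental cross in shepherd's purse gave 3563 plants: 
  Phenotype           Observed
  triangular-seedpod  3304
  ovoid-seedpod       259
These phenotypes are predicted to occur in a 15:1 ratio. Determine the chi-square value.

The 15:1 ratio has 16 parts, so with N = 3563 the expected counts are:
  triangular-seedpod: 3563 × 15/16 = 3340.3125
  ovoid-seedpod: 3563 × 1/16 = 222.6875
χ² = Σ (O − E)² / E
  triangular-seedpod: (3304 − 3340.3125)² / 3340.3125 = 0.3948
  ovoid-seedpod: (259 − 222.6875)² / 222.6875 = 5.9213
χ² = 0.3948 + 5.9213 = 6.3161 ≈ 6.316

6.316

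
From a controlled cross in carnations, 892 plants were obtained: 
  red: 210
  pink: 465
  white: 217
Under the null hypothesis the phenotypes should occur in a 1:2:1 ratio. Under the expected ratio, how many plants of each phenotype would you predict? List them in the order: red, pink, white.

223, 446, 223

Expected counts for N = 892 under a 1:2:1 ratio (total parts = 4):
  red: 892 × 1/4 = 223
  pink: 892 × 2/4 = 446
  white: 892 × 1/4 = 223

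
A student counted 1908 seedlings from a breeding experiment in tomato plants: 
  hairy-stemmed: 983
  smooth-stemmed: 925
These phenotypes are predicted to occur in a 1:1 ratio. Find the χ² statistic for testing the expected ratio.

1.763

Total ratio parts = 2. Expected numbers out of 1908:
  hairy-stemmed: 1908 × 1/2 = 954
  smooth-stemmed: 1908 × 1/2 = 954
χ² = Σ (O − E)² / E
  hairy-stemmed: (983 − 954)² / 954 = 0.8816
  smooth-stemmed: (925 − 954)² / 954 = 0.8816
χ² = 0.8816 + 0.8816 = 1.7632 ≈ 1.763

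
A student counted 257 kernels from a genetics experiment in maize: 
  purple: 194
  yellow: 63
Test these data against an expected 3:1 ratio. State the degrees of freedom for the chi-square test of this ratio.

1

A goodness-of-fit test with 2 phenotype classes has df = 2 − 1 = 1.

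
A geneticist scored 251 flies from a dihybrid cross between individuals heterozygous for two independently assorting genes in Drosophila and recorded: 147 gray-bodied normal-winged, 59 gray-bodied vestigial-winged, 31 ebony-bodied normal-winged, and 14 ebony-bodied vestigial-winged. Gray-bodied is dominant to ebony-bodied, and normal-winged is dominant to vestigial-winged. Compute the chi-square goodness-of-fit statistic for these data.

A dihybrid F₂ with independent assortment and complete dominance at both loci gives a 9:3:3:1 phenotypic ratio.
Expected counts for N = 251 under a 9:3:3:1 ratio (total parts = 16):
  gray-bodied normal-winged: 251 × 9/16 = 141.1875
  gray-bodied vestigial-winged: 251 × 3/16 = 47.0625
  ebony-bodied normal-winged: 251 × 3/16 = 47.0625
  ebony-bodied vestigial-winged: 251 × 1/16 = 15.6875
χ² = Σ (O − E)² / E
  gray-bodied normal-winged: (147 − 141.1875)² / 141.1875 = 0.2393
  gray-bodied vestigial-winged: (59 − 47.0625)² / 47.0625 = 3.0280
  ebony-bodied normal-winged: (31 − 47.0625)² / 47.0625 = 5.4822
  ebony-bodied vestigial-winged: (14 − 15.6875)² / 15.6875 = 0.1815
χ² = 0.2393 + 3.0280 + 5.4822 + 0.1815 = 8.931

8.931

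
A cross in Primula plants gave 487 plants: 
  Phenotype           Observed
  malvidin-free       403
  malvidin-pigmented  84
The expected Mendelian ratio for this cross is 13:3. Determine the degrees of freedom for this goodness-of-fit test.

1

A goodness-of-fit test with 2 phenotype classes has df = 2 − 1 = 1.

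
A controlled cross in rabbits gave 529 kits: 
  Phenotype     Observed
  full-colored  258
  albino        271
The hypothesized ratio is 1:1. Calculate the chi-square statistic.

0.319

Expected counts for N = 529 under a 1:1 ratio (total parts = 2):
  full-colored: 529 × 1/2 = 264.5
  albino: 529 × 1/2 = 264.5
χ² = Σ (O − E)² / E
  full-colored: (258 − 264.5)² / 264.5 = 0.1597
  albino: (271 − 264.5)² / 264.5 = 0.1597
χ² = 0.1597 + 0.1597 = 0.3194 ≈ 0.319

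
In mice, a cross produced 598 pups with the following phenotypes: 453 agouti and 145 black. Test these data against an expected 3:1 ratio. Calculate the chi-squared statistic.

The 3:1 ratio has 4 parts, so with N = 598 the expected counts are:
  agouti: 598 × 3/4 = 448.5
  black: 598 × 1/4 = 149.5
χ² = Σ (O − E)² / E
  agouti: (453 − 448.5)² / 448.5 = 0.0452
  black: (145 − 149.5)² / 149.5 = 0.1355
χ² = 0.0452 + 0.1355 = 0.1807 ≈ 0.181

0.181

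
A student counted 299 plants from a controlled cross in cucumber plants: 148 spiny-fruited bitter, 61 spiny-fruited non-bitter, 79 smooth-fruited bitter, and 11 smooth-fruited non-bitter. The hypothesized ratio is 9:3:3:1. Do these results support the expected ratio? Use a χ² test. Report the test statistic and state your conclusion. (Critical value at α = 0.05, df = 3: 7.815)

15.405; not consistent

The 9:3:3:1 ratio has 16 parts, so with N = 299 the expected counts are:
  spiny-fruited bitter: 299 × 9/16 = 168.1875
  spiny-fruited non-bitter: 299 × 3/16 = 56.0625
  smooth-fruited bitter: 299 × 3/16 = 56.0625
  smooth-fruited non-bitter: 299 × 1/16 = 18.6875
χ² = Σ (O − E)² / E
  spiny-fruited bitter: (148 − 168.1875)² / 168.1875 = 2.4231
  spiny-fruited non-bitter: (61 − 56.0625)² / 56.0625 = 0.4349
  smooth-fruited bitter: (79 − 56.0625)² / 56.0625 = 9.3847
  smooth-fruited non-bitter: (11 − 18.6875)² / 18.6875 = 3.1624
χ² = 2.4231 + 0.4349 + 9.3847 + 3.1624 = 15.4051 ≈ 15.405
Degrees of freedom = 4 − 1 = 3; critical value at α = 0.05 is 7.815.
Since 15.405 > 7.815, we reject the null hypothesis — the data do not fit the 9:3:3:1 ratio.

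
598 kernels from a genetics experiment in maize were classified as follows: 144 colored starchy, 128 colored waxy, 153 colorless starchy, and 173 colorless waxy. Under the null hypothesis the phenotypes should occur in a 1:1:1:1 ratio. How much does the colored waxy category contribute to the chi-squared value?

Total ratio parts = 4. Expected numbers out of 598:
  colored starchy: 598 × 1/4 = 149.5
  colored waxy: 598 × 1/4 = 149.5
  colorless starchy: 598 × 1/4 = 149.5
  colorless waxy: 598 × 1/4 = 149.5
Contribution of colored waxy: (128 − 149.5)² / 149.5 = 3.0920

3.092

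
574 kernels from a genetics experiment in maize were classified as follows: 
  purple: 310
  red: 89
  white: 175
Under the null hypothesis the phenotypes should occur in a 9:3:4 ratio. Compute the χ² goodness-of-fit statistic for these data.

10.651

Under the 9:3:4 hypothesis (Σ ratio = 16, N = 574):
  purple: 574 × 9/16 = 322.875
  red: 574 × 3/16 = 107.625
  white: 574 × 4/16 = 143.5
χ² = Σ (O − E)² / E
  purple: (310 − 322.875)² / 322.875 = 0.5134
  red: (89 − 107.625)² / 107.625 = 3.2231
  white: (175 − 143.5)² / 143.5 = 6.9146
χ² = 0.5134 + 3.2231 + 6.9146 = 10.6511 ≈ 10.651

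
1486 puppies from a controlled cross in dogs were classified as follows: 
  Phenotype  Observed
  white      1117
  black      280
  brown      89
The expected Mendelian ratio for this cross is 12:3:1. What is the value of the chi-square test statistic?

Total ratio parts = 16. Expected numbers out of 1486:
  white: 1486 × 12/16 = 1114.5
  black: 1486 × 3/16 = 278.625
  brown: 1486 × 1/16 = 92.875
χ² = Σ (O − E)² / E
  white: (1117 − 1114.5)² / 1114.5 = 0.0056
  black: (280 − 278.625)² / 278.625 = 0.0068
  brown: (89 − 92.875)² / 92.875 = 0.1617
χ² = 0.0056 + 0.0068 + 0.1617 = 0.1741 ≈ 0.174

0.174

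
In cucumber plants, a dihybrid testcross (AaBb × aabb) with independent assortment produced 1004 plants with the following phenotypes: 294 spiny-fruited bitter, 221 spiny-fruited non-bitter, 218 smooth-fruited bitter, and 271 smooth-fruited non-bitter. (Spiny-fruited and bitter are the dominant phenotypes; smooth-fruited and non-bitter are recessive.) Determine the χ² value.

A dihybrid testcross with independent assortment gives a 1:1:1:1 ratio.
Total ratio parts = 4. Expected numbers out of 1004:
  spiny-fruited bitter: 1004 × 1/4 = 251
  spiny-fruited non-bitter: 1004 × 1/4 = 251
  smooth-fruited bitter: 1004 × 1/4 = 251
  smooth-fruited non-bitter: 1004 × 1/4 = 251
χ² = Σ (O − E)² / E
  spiny-fruited bitter: (294 − 251)² / 251 = 7.3665
  spiny-fruited non-bitter: (221 − 251)² / 251 = 3.5857
  smooth-fruited bitter: (218 − 251)² / 251 = 4.3386
  smooth-fruited non-bitter: (271 − 251)² / 251 = 1.5936
χ² = 7.3665 + 3.5857 + 4.3386 + 1.5936 = 16.8844 ≈ 16.884

16.884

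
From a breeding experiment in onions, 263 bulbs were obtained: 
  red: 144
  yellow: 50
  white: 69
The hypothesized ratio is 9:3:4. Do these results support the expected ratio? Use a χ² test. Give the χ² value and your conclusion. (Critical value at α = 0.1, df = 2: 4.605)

0.275; consistent

The 9:3:4 ratio has 16 parts, so with N = 263 the expected counts are:
  red: 263 × 9/16 = 147.9375
  yellow: 263 × 3/16 = 49.3125
  white: 263 × 4/16 = 65.75
χ² = Σ (O − E)² / E
  red: (144 − 147.9375)² / 147.9375 = 0.1048
  yellow: (50 − 49.3125)² / 49.3125 = 0.0096
  white: (69 − 65.75)² / 65.75 = 0.1606
χ² = 0.1048 + 0.0096 + 0.1606 = 0.275
Degrees of freedom = 3 − 1 = 2; critical value at α = 0.1 is 4.605.
Since 0.275 < 4.605, we fail to reject the null hypothesis — the data are consistent with the 9:3:4 ratio.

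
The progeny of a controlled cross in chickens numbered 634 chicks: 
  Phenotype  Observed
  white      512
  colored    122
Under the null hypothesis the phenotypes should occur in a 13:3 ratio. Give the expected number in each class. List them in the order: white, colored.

Total ratio parts = 16. Expected numbers out of 634:
  white: 634 × 13/16 = 515.125
  colored: 634 × 3/16 = 118.875

515.125, 118.875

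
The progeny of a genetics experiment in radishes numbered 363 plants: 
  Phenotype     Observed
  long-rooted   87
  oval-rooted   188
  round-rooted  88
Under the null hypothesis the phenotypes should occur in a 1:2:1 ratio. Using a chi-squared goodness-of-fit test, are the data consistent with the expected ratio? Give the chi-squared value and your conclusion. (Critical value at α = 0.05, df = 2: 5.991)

Total ratio parts = 4. Expected numbers out of 363:
  long-rooted: 363 × 1/4 = 90.75
  oval-rooted: 363 × 2/4 = 181.5
  round-rooted: 363 × 1/4 = 90.75
χ² = Σ (O − E)² / E
  long-rooted: (87 − 90.75)² / 90.75 = 0.1550
  oval-rooted: (188 − 181.5)² / 181.5 = 0.2328
  round-rooted: (88 − 90.75)² / 90.75 = 0.0833
χ² = 0.1550 + 0.2328 + 0.0833 = 0.4711 ≈ 0.471
Degrees of freedom = 3 − 1 = 2; critical value at α = 0.05 is 5.991.
Since 0.471 < 5.991, we fail to reject the null hypothesis — the data are consistent with the 1:2:1 ratio.

0.471; consistent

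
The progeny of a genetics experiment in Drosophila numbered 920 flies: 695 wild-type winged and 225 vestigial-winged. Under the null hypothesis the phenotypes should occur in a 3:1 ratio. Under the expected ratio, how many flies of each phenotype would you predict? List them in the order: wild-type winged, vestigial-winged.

Expected counts for N = 920 under a 3:1 ratio (total parts = 4):
  wild-type winged: 920 × 3/4 = 690
  vestigial-winged: 920 × 1/4 = 230

690, 230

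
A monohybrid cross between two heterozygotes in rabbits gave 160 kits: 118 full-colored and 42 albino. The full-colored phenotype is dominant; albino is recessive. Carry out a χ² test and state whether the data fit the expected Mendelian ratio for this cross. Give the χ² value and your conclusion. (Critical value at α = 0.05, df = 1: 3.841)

0.133; consistent

For a monohybrid cross between heterozygotes with complete dominance, the expected phenotypic ratio is 3:1.
Expected counts for N = 160 under a 3:1 ratio (total parts = 4):
  full-colored: 160 × 3/4 = 120
  albino: 160 × 1/4 = 40
χ² = Σ (O − E)² / E
  full-colored: (118 − 120)² / 120 = 0.0333
  albino: (42 − 40)² / 40 = 0.1000
χ² = 0.0333 + 0.1000 = 0.1333 ≈ 0.133
Degrees of freedom = 2 − 1 = 1; critical value at α = 0.05 is 3.841.
Since 0.133 < 3.841, we fail to reject the null hypothesis — the data are consistent with the 3:1 ratio.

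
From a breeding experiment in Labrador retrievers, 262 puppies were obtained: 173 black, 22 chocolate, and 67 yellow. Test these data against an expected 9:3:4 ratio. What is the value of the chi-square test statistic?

Under the 9:3:4 hypothesis (Σ ratio = 16, N = 262):
  black: 262 × 9/16 = 147.375
  chocolate: 262 × 3/16 = 49.125
  yellow: 262 × 4/16 = 65.5
χ² = Σ (O − E)² / E
  black: (173 − 147.375)² / 147.375 = 4.4556
  chocolate: (22 − 49.125)² / 49.125 = 14.9774
  yellow: (67 − 65.5)² / 65.5 = 0.0344
χ² = 4.4556 + 14.9774 + 0.0344 = 19.4674 ≈ 19.467

19.467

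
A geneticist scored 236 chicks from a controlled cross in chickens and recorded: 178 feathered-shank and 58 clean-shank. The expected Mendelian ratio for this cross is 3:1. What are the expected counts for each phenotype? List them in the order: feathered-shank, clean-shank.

177, 59

Under the 3:1 hypothesis (Σ ratio = 4, N = 236):
  feathered-shank: 236 × 3/4 = 177
  clean-shank: 236 × 1/4 = 59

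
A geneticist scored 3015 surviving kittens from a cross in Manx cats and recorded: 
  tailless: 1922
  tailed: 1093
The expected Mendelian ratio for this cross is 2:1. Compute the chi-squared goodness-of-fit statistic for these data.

The 2:1 ratio has 3 parts, so with N = 3015 the expected counts are:
  tailless: 3015 × 2/3 = 2010
  tailed: 3015 × 1/3 = 1005
χ² = Σ (O − E)² / E
  tailless: (1922 − 2010)² / 2010 = 3.8527
  tailed: (1093 − 1005)² / 1005 = 7.7055
χ² = 3.8527 + 7.7055 = 11.5582 ≈ 11.558

11.558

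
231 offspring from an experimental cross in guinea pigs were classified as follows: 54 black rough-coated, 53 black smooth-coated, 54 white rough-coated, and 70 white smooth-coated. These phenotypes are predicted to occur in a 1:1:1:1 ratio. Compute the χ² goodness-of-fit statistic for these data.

3.476

Expected counts for N = 231 under a 1:1:1:1 ratio (total parts = 4):
  black rough-coated: 231 × 1/4 = 57.75
  black smooth-coated: 231 × 1/4 = 57.75
  white rough-coated: 231 × 1/4 = 57.75
  white smooth-coated: 231 × 1/4 = 57.75
χ² = Σ (O − E)² / E
  black rough-coated: (54 − 57.75)² / 57.75 = 0.2435
  black smooth-coated: (53 − 57.75)² / 57.75 = 0.3907
  white rough-coated: (54 − 57.75)² / 57.75 = 0.2435
  white smooth-coated: (70 − 57.75)² / 57.75 = 2.5985
χ² = 0.2435 + 0.3907 + 0.2435 + 2.5985 = 3.4762 ≈ 3.476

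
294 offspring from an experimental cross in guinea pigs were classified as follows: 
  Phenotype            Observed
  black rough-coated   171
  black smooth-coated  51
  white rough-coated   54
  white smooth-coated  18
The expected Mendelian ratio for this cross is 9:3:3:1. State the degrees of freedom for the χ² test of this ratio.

3

A goodness-of-fit test with 4 phenotype classes has df = 4 − 1 = 3.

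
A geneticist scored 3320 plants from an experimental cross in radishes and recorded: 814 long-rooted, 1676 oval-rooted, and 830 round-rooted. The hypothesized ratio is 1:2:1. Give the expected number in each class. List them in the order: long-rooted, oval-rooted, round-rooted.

The 1:2:1 ratio has 4 parts, so with N = 3320 the expected counts are:
  long-rooted: 3320 × 1/4 = 830
  oval-rooted: 3320 × 2/4 = 1660
  round-rooted: 3320 × 1/4 = 830

830, 1660, 830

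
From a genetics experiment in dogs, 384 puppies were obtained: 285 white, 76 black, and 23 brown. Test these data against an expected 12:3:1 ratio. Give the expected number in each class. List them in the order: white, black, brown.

Expected counts for N = 384 under a 12:3:1 ratio (total parts = 16):
  white: 384 × 12/16 = 288
  black: 384 × 3/16 = 72
  brown: 384 × 1/16 = 24

288, 72, 24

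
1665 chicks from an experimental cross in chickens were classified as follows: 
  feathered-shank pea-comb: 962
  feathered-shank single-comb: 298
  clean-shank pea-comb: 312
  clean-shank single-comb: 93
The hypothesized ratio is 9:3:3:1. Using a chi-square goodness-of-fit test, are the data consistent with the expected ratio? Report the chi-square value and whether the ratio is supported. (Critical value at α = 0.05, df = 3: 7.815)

Total ratio parts = 16. Expected numbers out of 1665:
  feathered-shank pea-comb: 1665 × 9/16 = 936.5625
  feathered-shank single-comb: 1665 × 3/16 = 312.1875
  clean-shank pea-comb: 1665 × 3/16 = 312.1875
  clean-shank single-comb: 1665 × 1/16 = 104.0625
χ² = Σ (O − E)² / E
  feathered-shank pea-comb: (962 − 936.5625)² / 936.5625 = 0.6909
  feathered-shank single-comb: (298 − 312.1875)² / 312.1875 = 0.6448
  clean-shank pea-comb: (312 − 312.1875)² / 312.1875 = 0.0001
  clean-shank single-comb: (93 − 104.0625)² / 104.0625 = 1.1760
χ² = 0.6909 + 0.6448 + 0.0001 + 1.1760 = 2.5118 ≈ 2.512
Degrees of freedom = 4 − 1 = 3; critical value at α = 0.05 is 7.815.
Since 2.512 < 7.815, we fail to reject the null hypothesis — the data are consistent with the 9:3:3:1 ratio.

2.512; consistent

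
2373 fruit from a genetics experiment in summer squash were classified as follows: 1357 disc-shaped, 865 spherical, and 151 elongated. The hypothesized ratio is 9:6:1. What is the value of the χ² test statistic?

Expected counts for N = 2373 under a 9:6:1 ratio (total parts = 16):
  disc-shaped: 2373 × 9/16 = 1334.8125
  spherical: 2373 × 6/16 = 889.875
  elongated: 2373 × 1/16 = 148.3125
χ² = Σ (O − E)² / E
  disc-shaped: (1357 − 1334.8125)² / 1334.8125 = 0.3688
  spherical: (865 − 889.875)² / 889.875 = 0.6953
  elongated: (151 − 148.3125)² / 148.3125 = 0.0487
χ² = 0.3688 + 0.6953 + 0.0487 = 1.1128 ≈ 1.113

1.113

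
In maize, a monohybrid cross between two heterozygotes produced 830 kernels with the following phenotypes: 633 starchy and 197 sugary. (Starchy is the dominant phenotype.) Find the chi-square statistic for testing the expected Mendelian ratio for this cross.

For a monohybrid cross between heterozygotes with complete dominance, the expected phenotypic ratio is 3:1.
The 3:1 ratio has 4 parts, so with N = 830 the expected counts are:
  starchy: 830 × 3/4 = 622.5
  sugary: 830 × 1/4 = 207.5
χ² = Σ (O − E)² / E
  starchy: (633 − 622.5)² / 622.5 = 0.1771
  sugary: (197 − 207.5)² / 207.5 = 0.5313
χ² = 0.1771 + 0.5313 = 0.7084 ≈ 0.708

0.708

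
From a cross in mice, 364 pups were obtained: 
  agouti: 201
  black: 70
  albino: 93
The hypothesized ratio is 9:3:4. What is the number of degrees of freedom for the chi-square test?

A goodness-of-fit test with 3 phenotype classes has df = 3 − 1 = 2.

2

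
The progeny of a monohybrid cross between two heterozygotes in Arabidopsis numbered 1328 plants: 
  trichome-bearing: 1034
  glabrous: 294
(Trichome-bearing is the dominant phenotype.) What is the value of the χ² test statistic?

5.799

For a monohybrid cross between heterozygotes with complete dominance, the expected phenotypic ratio is 3:1.
Expected counts for N = 1328 under a 3:1 ratio (total parts = 4):
  trichome-bearing: 1328 × 3/4 = 996
  glabrous: 1328 × 1/4 = 332
χ² = Σ (O − E)² / E
  trichome-bearing: (1034 − 996)² / 996 = 1.4498
  glabrous: (294 − 332)² / 332 = 4.3494
χ² = 1.4498 + 4.3494 = 5.7992 ≈ 5.799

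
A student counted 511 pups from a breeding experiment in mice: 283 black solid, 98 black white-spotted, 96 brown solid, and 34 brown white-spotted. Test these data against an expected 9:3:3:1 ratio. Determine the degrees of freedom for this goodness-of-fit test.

3

A goodness-of-fit test with 4 phenotype classes has df = 4 − 1 = 3.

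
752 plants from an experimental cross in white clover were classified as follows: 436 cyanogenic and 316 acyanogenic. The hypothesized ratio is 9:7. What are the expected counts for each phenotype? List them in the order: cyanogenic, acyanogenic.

Total ratio parts = 16. Expected numbers out of 752:
  cyanogenic: 752 × 9/16 = 423
  acyanogenic: 752 × 7/16 = 329

423, 329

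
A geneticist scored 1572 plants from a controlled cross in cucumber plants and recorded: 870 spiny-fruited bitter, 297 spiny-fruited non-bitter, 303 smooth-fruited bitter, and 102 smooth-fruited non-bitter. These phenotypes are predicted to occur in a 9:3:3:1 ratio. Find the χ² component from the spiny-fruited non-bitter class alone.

0.017

Under the 9:3:3:1 hypothesis (Σ ratio = 16, N = 1572):
  spiny-fruited bitter: 1572 × 9/16 = 884.25
  spiny-fruited non-bitter: 1572 × 3/16 = 294.75
  smooth-fruited bitter: 1572 × 3/16 = 294.75
  smooth-fruited non-bitter: 1572 × 1/16 = 98.25
Contribution of spiny-fruited non-bitter: (297 − 294.75)² / 294.75 = 0.0172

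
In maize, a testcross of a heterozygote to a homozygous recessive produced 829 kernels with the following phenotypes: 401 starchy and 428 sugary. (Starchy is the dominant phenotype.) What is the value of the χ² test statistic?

A testcross of a heterozygote (Aa × aa) gives a 1:1 phenotypic ratio.
Total ratio parts = 2. Expected numbers out of 829:
  starchy: 829 × 1/2 = 414.5
  sugary: 829 × 1/2 = 414.5
χ² = Σ (O − E)² / E
  starchy: (401 − 414.5)² / 414.5 = 0.4397
  sugary: (428 − 414.5)² / 414.5 = 0.4397
χ² = 0.4397 + 0.4397 = 0.8794 ≈ 0.879

0.879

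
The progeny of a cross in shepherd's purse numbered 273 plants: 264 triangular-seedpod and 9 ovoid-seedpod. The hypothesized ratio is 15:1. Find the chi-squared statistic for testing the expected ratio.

Total ratio parts = 16. Expected numbers out of 273:
  triangular-seedpod: 273 × 15/16 = 255.9375
  ovoid-seedpod: 273 × 1/16 = 17.0625
χ² = Σ (O − E)² / E
  triangular-seedpod: (264 − 255.9375)² / 255.9375 = 0.2540
  ovoid-seedpod: (9 − 17.0625)² / 17.0625 = 3.8098
χ² = 0.2540 + 3.8098 = 4.0638 ≈ 4.064

4.064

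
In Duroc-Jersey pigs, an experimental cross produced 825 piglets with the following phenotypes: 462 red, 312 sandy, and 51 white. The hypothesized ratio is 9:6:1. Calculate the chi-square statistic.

0.038

The 9:6:1 ratio has 16 parts, so with N = 825 the expected counts are:
  red: 825 × 9/16 = 464.0625
  sandy: 825 × 6/16 = 309.375
  white: 825 × 1/16 = 51.5625
χ² = Σ (O − E)² / E
  red: (462 − 464.0625)² / 464.0625 = 0.0092
  sandy: (312 − 309.375)² / 309.375 = 0.0223
  white: (51 − 51.5625)² / 51.5625 = 0.0061
χ² = 0.0092 + 0.0223 + 0.0061 = 0.0376 ≈ 0.038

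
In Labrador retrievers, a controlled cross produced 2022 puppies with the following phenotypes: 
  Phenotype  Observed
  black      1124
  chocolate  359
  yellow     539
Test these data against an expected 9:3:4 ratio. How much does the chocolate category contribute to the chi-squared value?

1.068

The 9:3:4 ratio has 16 parts, so with N = 2022 the expected counts are:
  black: 2022 × 9/16 = 1137.375
  chocolate: 2022 × 3/16 = 379.125
  yellow: 2022 × 4/16 = 505.5
Contribution of chocolate: (359 − 379.125)² / 379.125 = 1.0683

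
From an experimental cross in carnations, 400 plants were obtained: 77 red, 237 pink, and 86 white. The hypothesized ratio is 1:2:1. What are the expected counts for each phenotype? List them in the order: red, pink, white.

100, 200, 100

Expected counts for N = 400 under a 1:2:1 ratio (total parts = 4):
  red: 400 × 1/4 = 100
  pink: 400 × 2/4 = 200
  white: 400 × 1/4 = 100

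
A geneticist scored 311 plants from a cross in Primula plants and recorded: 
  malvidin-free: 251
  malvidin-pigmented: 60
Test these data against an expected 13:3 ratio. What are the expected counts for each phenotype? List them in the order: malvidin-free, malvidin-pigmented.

Total ratio parts = 16. Expected numbers out of 311:
  malvidin-free: 311 × 13/16 = 252.6875
  malvidin-pigmented: 311 × 3/16 = 58.3125

252.6875, 58.3125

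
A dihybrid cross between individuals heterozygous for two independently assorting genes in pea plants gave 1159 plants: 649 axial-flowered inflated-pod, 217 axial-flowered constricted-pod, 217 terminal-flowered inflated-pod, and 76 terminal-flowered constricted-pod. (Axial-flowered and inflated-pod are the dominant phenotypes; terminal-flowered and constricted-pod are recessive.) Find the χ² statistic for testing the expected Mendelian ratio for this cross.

0.189

A dihybrid F₂ with independent assortment and complete dominance at both loci gives a 9:3:3:1 phenotypic ratio.
Total ratio parts = 16. Expected numbers out of 1159:
  axial-flowered inflated-pod: 1159 × 9/16 = 651.9375
  axial-flowered constricted-pod: 1159 × 3/16 = 217.3125
  terminal-flowered inflated-pod: 1159 × 3/16 = 217.3125
  terminal-flowered constricted-pod: 1159 × 1/16 = 72.4375
χ² = Σ (O − E)² / E
  axial-flowered inflated-pod: (649 − 651.9375)² / 651.9375 = 0.0132
  axial-flowered constricted-pod: (217 − 217.3125)² / 217.3125 = 0.0004
  terminal-flowered inflated-pod: (217 − 217.3125)² / 217.3125 = 0.0004
  terminal-flowered constricted-pod: (76 − 72.4375)² / 72.4375 = 0.1752
χ² = 0.0132 + 0.0004 + 0.0004 + 0.1752 = 0.1892 ≈ 0.189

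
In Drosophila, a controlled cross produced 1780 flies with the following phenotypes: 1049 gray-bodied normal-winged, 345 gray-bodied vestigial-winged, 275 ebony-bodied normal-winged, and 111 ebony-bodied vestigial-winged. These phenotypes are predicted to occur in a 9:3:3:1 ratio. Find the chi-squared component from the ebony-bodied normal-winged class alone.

Under the 9:3:3:1 hypothesis (Σ ratio = 16, N = 1780):
  gray-bodied normal-winged: 1780 × 9/16 = 1001.25
  gray-bodied vestigial-winged: 1780 × 3/16 = 333.75
  ebony-bodied normal-winged: 1780 × 3/16 = 333.75
  ebony-bodied vestigial-winged: 1780 × 1/16 = 111.25
Contribution of ebony-bodied normal-winged: (275 − 333.75)² / 333.75 = 10.3418

10.342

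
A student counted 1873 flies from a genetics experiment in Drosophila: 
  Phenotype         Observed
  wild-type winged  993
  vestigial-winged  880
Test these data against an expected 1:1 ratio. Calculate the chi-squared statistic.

6.817

Expected counts for N = 1873 under a 1:1 ratio (total parts = 2):
  wild-type winged: 1873 × 1/2 = 936.5
  vestigial-winged: 1873 × 1/2 = 936.5
χ² = Σ (O − E)² / E
  wild-type winged: (993 − 936.5)² / 936.5 = 3.4087
  vestigial-winged: (880 − 936.5)² / 936.5 = 3.4087
χ² = 3.4087 + 3.4087 = 6.8174 ≈ 6.817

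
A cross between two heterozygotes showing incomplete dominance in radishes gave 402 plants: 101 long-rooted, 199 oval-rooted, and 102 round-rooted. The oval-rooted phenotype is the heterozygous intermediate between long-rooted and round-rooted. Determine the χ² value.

0.045

With incomplete dominance, a heterozygote × heterozygote cross gives a 1:2:1 phenotypic ratio.
Total ratio parts = 4. Expected numbers out of 402:
  long-rooted: 402 × 1/4 = 100.5
  oval-rooted: 402 × 2/4 = 201
  round-rooted: 402 × 1/4 = 100.5
χ² = Σ (O − E)² / E
  long-rooted: (101 − 100.5)² / 100.5 = 0.0025
  oval-rooted: (199 − 201)² / 201 = 0.0199
  round-rooted: (102 − 100.5)² / 100.5 = 0.0224
χ² = 0.0025 + 0.0199 + 0.0224 = 0.0448 ≈ 0.045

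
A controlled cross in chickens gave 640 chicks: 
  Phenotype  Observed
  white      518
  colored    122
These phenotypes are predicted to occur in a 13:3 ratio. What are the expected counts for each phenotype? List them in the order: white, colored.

520, 120

The 13:3 ratio has 16 parts, so with N = 640 the expected counts are:
  white: 640 × 13/16 = 520
  colored: 640 × 3/16 = 120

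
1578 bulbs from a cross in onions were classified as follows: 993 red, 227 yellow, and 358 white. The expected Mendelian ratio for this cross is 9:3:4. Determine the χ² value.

Total ratio parts = 16. Expected numbers out of 1578:
  red: 1578 × 9/16 = 887.625
  yellow: 1578 × 3/16 = 295.875
  white: 1578 × 4/16 = 394.5
χ² = Σ (O − E)² / E
  red: (993 − 887.625)² / 887.625 = 12.5097
  yellow: (227 − 295.875)² / 295.875 = 16.0330
  white: (358 − 394.5)² / 394.5 = 3.3771
χ² = 12.5097 + 16.0330 + 3.3771 = 31.9198 ≈ 31.920

31.920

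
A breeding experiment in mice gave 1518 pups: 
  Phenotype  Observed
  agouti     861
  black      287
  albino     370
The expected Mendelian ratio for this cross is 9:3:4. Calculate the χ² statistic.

Expected counts for N = 1518 under a 9:3:4 ratio (total parts = 16):
  agouti: 1518 × 9/16 = 853.875
  black: 1518 × 3/16 = 284.625
  albino: 1518 × 4/16 = 379.5
χ² = Σ (O − E)² / E
  agouti: (861 − 853.875)² / 853.875 = 0.0595
  black: (287 − 284.625)² / 284.625 = 0.0198
  albino: (370 − 379.5)² / 379.5 = 0.2378
χ² = 0.0595 + 0.0198 + 0.2378 = 0.3171 ≈ 0.317

0.317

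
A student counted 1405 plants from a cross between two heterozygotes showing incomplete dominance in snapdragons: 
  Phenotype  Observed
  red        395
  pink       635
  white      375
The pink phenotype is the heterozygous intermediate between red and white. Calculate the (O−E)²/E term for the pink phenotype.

With incomplete dominance, a heterozygote × heterozygote cross gives a 1:2:1 phenotypic ratio.
The 1:2:1 ratio has 4 parts, so with N = 1405 the expected counts are:
  red: 1405 × 1/4 = 351.25
  pink: 1405 × 2/4 = 702.5
  white: 1405 × 1/4 = 351.25
Contribution of pink: (635 − 702.5)² / 702.5 = 6.4858

6.486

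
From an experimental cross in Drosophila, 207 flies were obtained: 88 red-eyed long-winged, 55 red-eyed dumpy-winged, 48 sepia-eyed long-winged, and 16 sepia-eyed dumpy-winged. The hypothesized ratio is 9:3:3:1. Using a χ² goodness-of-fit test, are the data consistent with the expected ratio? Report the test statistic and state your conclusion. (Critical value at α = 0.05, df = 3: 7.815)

16.596; not consistent

The 9:3:3:1 ratio has 16 parts, so with N = 207 the expected counts are:
  red-eyed long-winged: 207 × 9/16 = 116.4375
  red-eyed dumpy-winged: 207 × 3/16 = 38.8125
  sepia-eyed long-winged: 207 × 3/16 = 38.8125
  sepia-eyed dumpy-winged: 207 × 1/16 = 12.9375
χ² = Σ (O − E)² / E
  red-eyed long-winged: (88 − 116.4375)² / 116.4375 = 6.9453
  red-eyed dumpy-winged: (55 − 38.8125)² / 38.8125 = 6.7513
  sepia-eyed long-winged: (48 − 38.8125)² / 38.8125 = 2.1748
  sepia-eyed dumpy-winged: (16 − 12.9375)² / 12.9375 = 0.7249
χ² = 6.9453 + 6.7513 + 2.1748 + 0.7249 = 16.5963 ≈ 16.596
Degrees of freedom = 4 − 1 = 3; critical value at α = 0.05 is 7.815.
Since 16.596 > 7.815, we reject the null hypothesis — the data do not fit the 9:3:3:1 ratio.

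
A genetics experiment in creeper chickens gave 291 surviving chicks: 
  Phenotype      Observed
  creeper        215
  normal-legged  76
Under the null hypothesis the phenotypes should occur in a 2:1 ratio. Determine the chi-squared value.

Total ratio parts = 3. Expected numbers out of 291:
  creeper: 291 × 2/3 = 194
  normal-legged: 291 × 1/3 = 97
χ² = Σ (O − E)² / E
  creeper: (215 − 194)² / 194 = 2.2732
  normal-legged: (76 − 97)² / 97 = 4.5464
χ² = 2.2732 + 4.5464 = 6.8196 ≈ 6.820

6.820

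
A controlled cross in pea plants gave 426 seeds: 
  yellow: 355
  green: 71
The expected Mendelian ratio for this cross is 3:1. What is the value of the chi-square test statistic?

15.778

Total ratio parts = 4. Expected numbers out of 426:
  yellow: 426 × 3/4 = 319.5
  green: 426 × 1/4 = 106.5
χ² = Σ (O − E)² / E
  yellow: (355 − 319.5)² / 319.5 = 3.9444
  green: (71 − 106.5)² / 106.5 = 11.8333
χ² = 3.9444 + 11.8333 = 15.7777 ≈ 15.778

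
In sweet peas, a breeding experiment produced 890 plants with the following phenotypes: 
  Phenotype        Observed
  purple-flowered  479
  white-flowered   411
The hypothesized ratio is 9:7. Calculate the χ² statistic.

2.135

Under the 9:7 hypothesis (Σ ratio = 16, N = 890):
  purple-flowered: 890 × 9/16 = 500.625
  white-flowered: 890 × 7/16 = 389.375
χ² = Σ (O − E)² / E
  purple-flowered: (479 − 500.625)² / 500.625 = 0.9341
  white-flowered: (411 − 389.375)² / 389.375 = 1.2010
χ² = 0.9341 + 1.2010 = 2.1351 ≈ 2.135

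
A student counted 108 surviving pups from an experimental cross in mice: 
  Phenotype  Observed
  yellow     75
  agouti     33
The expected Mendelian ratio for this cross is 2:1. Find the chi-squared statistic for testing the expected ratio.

The 2:1 ratio has 3 parts, so with N = 108 the expected counts are:
  yellow: 108 × 2/3 = 72
  agouti: 108 × 1/3 = 36
χ² = Σ (O − E)² / E
  yellow: (75 − 72)² / 72 = 0.1250
  agouti: (33 − 36)² / 36 = 0.2500
χ² = 0.1250 + 0.2500 = 0.375

0.375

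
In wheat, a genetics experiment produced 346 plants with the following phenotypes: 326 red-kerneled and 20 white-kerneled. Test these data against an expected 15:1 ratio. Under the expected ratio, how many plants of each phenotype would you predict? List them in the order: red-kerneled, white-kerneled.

324.375, 21.625

Expected counts for N = 346 under a 15:1 ratio (total parts = 16):
  red-kerneled: 346 × 15/16 = 324.375
  white-kerneled: 346 × 1/16 = 21.625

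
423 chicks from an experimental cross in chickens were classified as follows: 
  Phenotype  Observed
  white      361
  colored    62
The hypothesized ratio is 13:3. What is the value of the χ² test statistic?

4.651

The 13:3 ratio has 16 parts, so with N = 423 the expected counts are:
  white: 423 × 13/16 = 343.6875
  colored: 423 × 3/16 = 79.3125
χ² = Σ (O − E)² / E
  white: (361 − 343.6875)² / 343.6875 = 0.8721
  colored: (62 − 79.3125)² / 79.3125 = 3.7790
χ² = 0.8721 + 3.7790 = 4.6511 ≈ 4.651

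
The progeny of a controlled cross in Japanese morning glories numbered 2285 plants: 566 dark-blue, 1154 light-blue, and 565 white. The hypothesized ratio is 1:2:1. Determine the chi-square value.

The 1:2:1 ratio has 4 parts, so with N = 2285 the expected counts are:
  dark-blue: 2285 × 1/4 = 571.25
  light-blue: 2285 × 2/4 = 1142.5
  white: 2285 × 1/4 = 571.25
χ² = Σ (O − E)² / E
  dark-blue: (566 − 571.25)² / 571.25 = 0.0482
  light-blue: (1154 − 1142.5)² / 1142.5 = 0.1158
  white: (565 − 571.25)² / 571.25 = 0.0684
χ² = 0.0482 + 0.1158 + 0.0684 = 0.2324 ≈ 0.232

0.232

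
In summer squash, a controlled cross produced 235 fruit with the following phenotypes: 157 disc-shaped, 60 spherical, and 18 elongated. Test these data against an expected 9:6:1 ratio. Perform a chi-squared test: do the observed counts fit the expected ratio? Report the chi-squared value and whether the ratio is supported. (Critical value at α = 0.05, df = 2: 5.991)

The 9:6:1 ratio has 16 parts, so with N = 235 the expected counts are:
  disc-shaped: 235 × 9/16 = 132.1875
  spherical: 235 × 6/16 = 88.125
  elongated: 235 × 1/16 = 14.6875
χ² = Σ (O − E)² / E
  disc-shaped: (157 − 132.1875)² / 132.1875 = 4.6575
  spherical: (60 − 88.125)² / 88.125 = 8.9761
  elongated: (18 − 14.6875)² / 14.6875 = 0.7471
χ² = 4.6575 + 8.9761 + 0.7471 = 14.3807 ≈ 14.381
Degrees of freedom = 3 − 1 = 2; critical value at α = 0.05 is 5.991.
Since 14.381 > 5.991, we reject the null hypothesis — the data do not fit the 9:6:1 ratio.

14.381; not consistent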